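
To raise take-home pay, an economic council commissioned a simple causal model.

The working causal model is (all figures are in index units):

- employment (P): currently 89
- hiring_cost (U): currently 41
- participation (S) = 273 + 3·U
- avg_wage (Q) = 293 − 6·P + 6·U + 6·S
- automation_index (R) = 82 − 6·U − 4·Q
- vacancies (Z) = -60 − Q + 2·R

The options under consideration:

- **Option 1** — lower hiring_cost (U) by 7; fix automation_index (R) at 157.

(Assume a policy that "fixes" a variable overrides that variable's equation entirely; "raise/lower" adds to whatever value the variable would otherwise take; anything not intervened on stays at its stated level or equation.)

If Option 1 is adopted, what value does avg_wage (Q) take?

2213

Option 1 (U − 7, R := 157):
  P = 89
  U = 41 − 7 = 34
  S = 273 + 3·34 = 375
  Q = 293 − 6·89 + 6·34 + 6·375 = 2213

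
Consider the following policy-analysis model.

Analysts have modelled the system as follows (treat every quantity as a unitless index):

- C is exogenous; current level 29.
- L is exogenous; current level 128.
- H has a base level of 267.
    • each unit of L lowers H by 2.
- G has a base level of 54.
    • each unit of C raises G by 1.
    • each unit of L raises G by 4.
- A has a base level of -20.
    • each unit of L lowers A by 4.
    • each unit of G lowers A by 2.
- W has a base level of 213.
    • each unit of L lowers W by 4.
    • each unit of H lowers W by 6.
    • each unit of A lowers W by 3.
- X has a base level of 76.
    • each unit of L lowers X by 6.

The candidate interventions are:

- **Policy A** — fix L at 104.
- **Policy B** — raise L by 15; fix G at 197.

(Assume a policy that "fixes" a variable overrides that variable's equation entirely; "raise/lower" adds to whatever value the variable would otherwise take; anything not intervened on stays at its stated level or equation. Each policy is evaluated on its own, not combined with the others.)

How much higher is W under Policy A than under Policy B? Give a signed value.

1032

Policy A (L := 104):
  C = 29
  L = 104
  H = 267 − 2·104 = 59
  G = 54 + 29 + 4·104 = 499
  A = -20 − 4·104 − 2·499 = -1434
  W = 213 − 4·104 − 6·59 − 3·(-1434) = 3745
Policy B (L + 15, G := 197):
  C = 29
  L = 128 + 15 = 143
  H = 267 − 2·143 = -19
  G = 197
  A = -20 − 4·143 − 2·197 = -986
  W = 213 − 4·143 − 6·(-19) − 3·(-986) = 2713
W: 3745 − 2713 = 1032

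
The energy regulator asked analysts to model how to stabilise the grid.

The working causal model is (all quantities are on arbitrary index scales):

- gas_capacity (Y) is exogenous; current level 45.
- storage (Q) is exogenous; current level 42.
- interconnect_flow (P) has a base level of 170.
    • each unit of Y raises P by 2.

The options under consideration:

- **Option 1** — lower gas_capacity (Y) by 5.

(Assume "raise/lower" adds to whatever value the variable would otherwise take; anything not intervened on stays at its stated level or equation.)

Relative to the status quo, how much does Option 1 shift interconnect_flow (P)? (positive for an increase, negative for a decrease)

-10

Baseline:
  Y = 45
  P = 170 + 2·45 = 260
Option 1 (Y − 5):
  Y = 45 − 5 = 40
  P = 170 + 2·40 = 250
Change in P: 250 − 260 = -10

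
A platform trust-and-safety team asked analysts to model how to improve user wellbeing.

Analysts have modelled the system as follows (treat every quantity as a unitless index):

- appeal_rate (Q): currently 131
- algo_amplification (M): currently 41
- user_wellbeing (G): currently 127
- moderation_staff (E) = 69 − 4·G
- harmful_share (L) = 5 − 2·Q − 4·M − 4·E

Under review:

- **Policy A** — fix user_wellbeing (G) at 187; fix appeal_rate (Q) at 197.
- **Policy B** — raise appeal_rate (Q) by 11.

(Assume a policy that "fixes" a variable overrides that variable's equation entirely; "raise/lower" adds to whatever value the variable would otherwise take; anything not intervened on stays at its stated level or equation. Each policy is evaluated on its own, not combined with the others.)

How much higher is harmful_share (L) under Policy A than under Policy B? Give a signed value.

Policy A (G := 187, Q := 197):
  Q = 197
  M = 41
  G = 187
  E = 69 − 4·187 = -679
  L = 5 − 2·197 − 4·41 − 4·(-679) = 2163
Policy B (Q + 11):
  Q = 131 + 11 = 142
  M = 41
  G = 127
  E = 69 − 4·127 = -439
  L = 5 − 2·142 − 4·41 − 4·(-439) = 1313
L: 2163 − 1313 = 850

850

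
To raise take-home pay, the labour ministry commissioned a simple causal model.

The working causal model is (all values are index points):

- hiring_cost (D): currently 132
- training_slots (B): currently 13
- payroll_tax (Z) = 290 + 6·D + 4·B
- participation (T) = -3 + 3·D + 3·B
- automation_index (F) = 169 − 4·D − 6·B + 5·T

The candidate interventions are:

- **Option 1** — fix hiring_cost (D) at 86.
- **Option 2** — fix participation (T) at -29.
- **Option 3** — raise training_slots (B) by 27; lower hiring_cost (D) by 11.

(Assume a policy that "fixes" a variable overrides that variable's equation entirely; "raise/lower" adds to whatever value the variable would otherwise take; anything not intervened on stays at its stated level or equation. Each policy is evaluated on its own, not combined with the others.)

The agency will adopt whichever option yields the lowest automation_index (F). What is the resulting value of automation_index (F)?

-582

Option 1 (D := 86):
  D = 86
  B = 13
  T = -3 + 3·86 + 3·13 = 294
  F = 169 − 4·86 − 6·13 + 5·294 = 1217
Option 2 (T := -29):
  D = 132
  B = 13
  T = -29
  F = 169 − 4·132 − 6·13 + 5·(-29) = -582
Option 3 (B + 27, D − 11):
  D = 132 − 11 = 121
  B = 13 + 27 = 40
  T = -3 + 3·121 + 3·40 = 480
  F = 169 − 4·121 − 6·40 + 5·480 = 1845
Comparing — Option 1: F=1217, Option 2: F=-582, Option 3: F=1845. Lowest is -582 (Option 2).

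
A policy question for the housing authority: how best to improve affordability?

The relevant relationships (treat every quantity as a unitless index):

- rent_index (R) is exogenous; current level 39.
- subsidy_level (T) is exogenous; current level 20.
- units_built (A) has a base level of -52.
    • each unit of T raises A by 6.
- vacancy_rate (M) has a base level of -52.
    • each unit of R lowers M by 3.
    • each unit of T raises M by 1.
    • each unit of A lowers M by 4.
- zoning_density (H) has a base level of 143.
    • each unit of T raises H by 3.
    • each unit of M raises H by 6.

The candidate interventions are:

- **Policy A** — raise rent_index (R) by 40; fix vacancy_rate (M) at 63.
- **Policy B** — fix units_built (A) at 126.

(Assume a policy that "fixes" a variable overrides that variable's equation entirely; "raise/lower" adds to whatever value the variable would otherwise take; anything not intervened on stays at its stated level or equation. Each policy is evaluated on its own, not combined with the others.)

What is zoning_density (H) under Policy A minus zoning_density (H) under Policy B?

4296

Policy A (R + 40, M := 63):
  R = 39 + 40 = 79
  T = 20
  A = -52 + 6·20 = 68
  M = 63
  H = 143 + 3·20 + 6·63 = 581
Policy B (A := 126):
  R = 39
  T = 20
  A = 126
  M = -52 − 3·39 + 20 − 4·126 = -653
  H = 143 + 3·20 + 6·(-653) = -3715
H: 581 − (-3715) = 4296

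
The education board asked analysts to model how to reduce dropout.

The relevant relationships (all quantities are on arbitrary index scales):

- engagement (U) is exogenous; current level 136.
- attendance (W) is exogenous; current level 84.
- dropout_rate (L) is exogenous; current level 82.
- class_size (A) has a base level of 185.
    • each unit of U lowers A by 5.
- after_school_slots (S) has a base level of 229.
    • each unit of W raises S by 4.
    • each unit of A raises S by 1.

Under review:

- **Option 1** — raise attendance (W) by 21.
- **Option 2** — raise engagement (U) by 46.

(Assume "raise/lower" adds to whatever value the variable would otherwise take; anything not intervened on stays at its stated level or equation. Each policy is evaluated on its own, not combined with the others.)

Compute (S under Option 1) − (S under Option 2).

314

Option 1 (W + 21):
  U = 136
  W = 84 + 21 = 105
  A = 185 − 5·136 = -495
  S = 229 + 4·105 + (-495) = 154
Option 2 (U + 46):
  U = 136 + 46 = 182
  W = 84
  A = 185 − 5·182 = -725
  S = 229 + 4·84 + (-725) = -160
S: 154 − (-160) = 314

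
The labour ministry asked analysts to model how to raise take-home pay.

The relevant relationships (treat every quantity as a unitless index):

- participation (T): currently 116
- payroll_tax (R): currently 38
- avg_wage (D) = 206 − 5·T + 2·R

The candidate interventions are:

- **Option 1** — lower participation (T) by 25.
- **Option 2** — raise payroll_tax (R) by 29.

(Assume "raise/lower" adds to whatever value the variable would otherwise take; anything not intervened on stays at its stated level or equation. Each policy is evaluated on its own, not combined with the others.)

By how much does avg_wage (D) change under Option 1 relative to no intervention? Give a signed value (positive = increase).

Baseline:
  T = 116
  R = 38
  D = 206 − 5·116 + 2·38 = -298
Option 1 (T − 25):
  T = 116 − 25 = 91
  R = 38
  D = 206 − 5·91 + 2·38 = -173
Change in D: -173 − (-298) = 125

125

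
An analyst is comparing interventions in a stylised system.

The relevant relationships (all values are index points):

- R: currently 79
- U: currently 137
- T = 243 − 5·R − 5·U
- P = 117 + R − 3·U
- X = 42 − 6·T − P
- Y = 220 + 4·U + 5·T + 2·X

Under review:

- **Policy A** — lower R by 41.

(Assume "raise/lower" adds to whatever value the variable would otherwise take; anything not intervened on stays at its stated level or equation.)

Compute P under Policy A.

-256

Policy A (R − 41):
  R = 79 − 41 = 38
  U = 137
  P = 117 + 38 − 3·137 = -256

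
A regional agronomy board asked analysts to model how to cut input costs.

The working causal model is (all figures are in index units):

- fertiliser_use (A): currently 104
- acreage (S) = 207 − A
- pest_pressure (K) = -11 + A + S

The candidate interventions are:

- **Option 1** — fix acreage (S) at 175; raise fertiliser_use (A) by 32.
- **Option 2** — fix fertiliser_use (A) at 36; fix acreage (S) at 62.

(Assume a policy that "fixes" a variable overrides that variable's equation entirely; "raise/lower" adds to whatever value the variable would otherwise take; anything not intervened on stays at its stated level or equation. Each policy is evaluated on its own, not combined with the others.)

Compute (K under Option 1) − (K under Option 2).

213

Option 1 (S := 175, A + 32):
  A = 104 + 32 = 136
  S = 175
  K = -11 + 136 + 175 = 300
Option 2 (A := 36, S := 62):
  A = 36
  S = 62
  K = -11 + 36 + 62 = 87
K: 300 − 87 = 213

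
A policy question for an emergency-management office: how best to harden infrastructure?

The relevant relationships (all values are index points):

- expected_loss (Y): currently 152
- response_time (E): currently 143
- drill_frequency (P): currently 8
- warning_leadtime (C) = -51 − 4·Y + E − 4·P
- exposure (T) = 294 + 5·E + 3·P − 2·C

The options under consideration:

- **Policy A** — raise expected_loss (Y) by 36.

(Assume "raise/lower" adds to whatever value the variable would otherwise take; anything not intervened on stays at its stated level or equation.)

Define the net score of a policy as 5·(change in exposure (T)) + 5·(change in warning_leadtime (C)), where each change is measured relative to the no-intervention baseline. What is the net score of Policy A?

Baseline:
  Y = 152
  E = 143
  P = 8
  C = -51 − 4·152 + 143 − 4·8 = -548
  T = 294 + 5·143 + 3·8 − 2·(-548) = 2129
Policy A (Y + 36):
  Y = 152 + 36 = 188
  E = 143
  P = 8
  C = -51 − 4·188 + 143 − 4·8 = -692
  T = 294 + 5·143 + 3·8 − 2·(-692) = 2417
ΔT = 2417 − 2129 = 288; ΔC = -692 − (-548) = -144
Score = 5·288 + 5·(-144) = 720

720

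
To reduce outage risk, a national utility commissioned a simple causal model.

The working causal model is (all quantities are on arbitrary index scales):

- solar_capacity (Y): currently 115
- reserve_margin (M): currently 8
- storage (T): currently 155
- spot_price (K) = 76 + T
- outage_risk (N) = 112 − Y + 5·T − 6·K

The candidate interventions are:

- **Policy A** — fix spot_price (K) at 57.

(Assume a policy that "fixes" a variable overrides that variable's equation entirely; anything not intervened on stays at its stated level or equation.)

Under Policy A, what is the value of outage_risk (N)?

430

Policy A (K := 57):
  Y = 115
  T = 155
  K = 57
  N = 112 − 115 + 5·155 − 6·57 = 430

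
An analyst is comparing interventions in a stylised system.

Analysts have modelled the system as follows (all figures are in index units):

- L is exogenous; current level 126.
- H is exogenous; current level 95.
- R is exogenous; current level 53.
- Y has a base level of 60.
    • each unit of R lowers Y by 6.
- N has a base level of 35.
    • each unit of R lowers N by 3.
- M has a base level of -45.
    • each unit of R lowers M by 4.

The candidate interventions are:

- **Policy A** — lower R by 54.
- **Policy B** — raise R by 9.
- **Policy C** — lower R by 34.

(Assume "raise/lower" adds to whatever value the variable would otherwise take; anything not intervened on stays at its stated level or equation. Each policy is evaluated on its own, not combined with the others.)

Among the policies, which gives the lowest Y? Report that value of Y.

Policy A (R − 54):
  R = 53 − 54 = -1
  Y = 60 − 6·(-1) = 66
Policy B (R + 9):
  R = 53 + 9 = 62
  Y = 60 − 6·62 = -312
Policy C (R − 34):
  R = 53 − 34 = 19
  Y = 60 − 6·19 = -54
Comparing — Policy A: Y=66, Policy B: Y=-312, Policy C: Y=-54. Lowest is -312 (Policy B).

-312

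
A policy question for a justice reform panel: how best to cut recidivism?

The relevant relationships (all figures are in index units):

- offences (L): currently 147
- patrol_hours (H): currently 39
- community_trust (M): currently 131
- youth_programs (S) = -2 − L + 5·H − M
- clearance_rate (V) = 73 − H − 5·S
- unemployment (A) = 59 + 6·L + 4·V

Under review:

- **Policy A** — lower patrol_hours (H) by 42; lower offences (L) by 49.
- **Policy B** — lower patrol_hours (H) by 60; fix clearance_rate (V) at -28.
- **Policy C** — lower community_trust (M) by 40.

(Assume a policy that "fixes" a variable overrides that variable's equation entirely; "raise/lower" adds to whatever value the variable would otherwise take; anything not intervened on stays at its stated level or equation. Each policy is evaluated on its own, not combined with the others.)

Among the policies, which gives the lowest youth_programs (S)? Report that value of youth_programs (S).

Policy A (H − 42, L − 49):
  L = 147 − 49 = 98
  H = 39 − 42 = -3
  M = 131
  S = -2 − 98 + 5·(-3) − 131 = -246
Policy B (H − 60, V := -28):
  L = 147
  H = 39 − 60 = -21
  M = 131
  S = -2 − 147 + 5·(-21) − 131 = -385
Policy C (M − 40):
  L = 147
  H = 39
  M = 131 − 40 = 91
  S = -2 − 147 + 5·39 − 91 = -45
Comparing — Policy A: S=-246, Policy B: S=-385, Policy C: S=-45. Lowest is -385 (Policy B).

-385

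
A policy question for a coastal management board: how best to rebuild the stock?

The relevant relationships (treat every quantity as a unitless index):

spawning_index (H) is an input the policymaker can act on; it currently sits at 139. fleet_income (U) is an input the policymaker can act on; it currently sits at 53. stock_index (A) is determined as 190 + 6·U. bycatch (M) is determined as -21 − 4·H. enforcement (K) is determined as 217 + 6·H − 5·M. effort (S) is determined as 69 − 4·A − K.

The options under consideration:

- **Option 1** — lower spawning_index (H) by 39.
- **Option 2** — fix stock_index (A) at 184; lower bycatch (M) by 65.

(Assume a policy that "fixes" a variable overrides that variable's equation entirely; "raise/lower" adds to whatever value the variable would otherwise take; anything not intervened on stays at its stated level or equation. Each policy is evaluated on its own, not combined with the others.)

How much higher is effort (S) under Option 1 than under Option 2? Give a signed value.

Option 1 (H − 39):
  H = 139 − 39 = 100
  U = 53
  A = 190 + 6·53 = 508
  M = -21 − 4·100 = -421
  K = 217 + 6·100 − 5·(-421) = 2922
  S = 69 − 4·508 − 2922 = -4885
Option 2 (A := 184, M − 65):
  H = 139
  U = 53
  A = 184
  M = -21 − 4·139 (−65 from intervention) = -642
  K = 217 + 6·139 − 5·(-642) = 4261
  S = 69 − 4·184 − 4261 = -4928
S: -4885 − (-4928) = 43

43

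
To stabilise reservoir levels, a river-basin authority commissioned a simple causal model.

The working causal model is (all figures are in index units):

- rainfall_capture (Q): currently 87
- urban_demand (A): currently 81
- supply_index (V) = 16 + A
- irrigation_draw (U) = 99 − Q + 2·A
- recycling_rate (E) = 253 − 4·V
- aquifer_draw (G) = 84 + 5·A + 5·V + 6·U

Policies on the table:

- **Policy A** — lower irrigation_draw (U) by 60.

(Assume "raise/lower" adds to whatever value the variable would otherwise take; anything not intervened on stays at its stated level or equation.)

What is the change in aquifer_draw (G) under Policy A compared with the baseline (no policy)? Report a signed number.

-360

Baseline:
  Q = 87
  A = 81
  V = 16 + 81 = 97
  U = 99 − 87 + 2·81 = 174
  G = 84 + 5·81 + 5·97 + 6·174 = 2018
Policy A (U − 60):
  Q = 87
  A = 81
  V = 16 + 81 = 97
  U = 99 − 87 + 2·81 (−60 from intervention) = 114
  G = 84 + 5·81 + 5·97 + 6·114 = 1658
Change in G: 1658 − 2018 = -360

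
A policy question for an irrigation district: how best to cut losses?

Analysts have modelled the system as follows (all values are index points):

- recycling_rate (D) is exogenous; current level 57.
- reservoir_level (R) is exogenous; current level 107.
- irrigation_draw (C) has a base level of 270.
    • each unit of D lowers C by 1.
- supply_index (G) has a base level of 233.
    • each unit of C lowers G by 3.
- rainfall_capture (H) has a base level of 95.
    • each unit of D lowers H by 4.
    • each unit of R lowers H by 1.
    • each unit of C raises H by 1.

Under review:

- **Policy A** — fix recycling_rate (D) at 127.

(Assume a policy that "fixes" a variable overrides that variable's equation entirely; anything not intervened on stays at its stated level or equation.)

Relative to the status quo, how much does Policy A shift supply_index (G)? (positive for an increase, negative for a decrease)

210

Baseline:
  D = 57
  C = 270 − 57 = 213
  G = 233 − 3·213 = -406
Policy A (D := 127):
  D = 127
  C = 270 − 127 = 143
  G = 233 − 3·143 = -196
Change in G: -196 − (-406) = 210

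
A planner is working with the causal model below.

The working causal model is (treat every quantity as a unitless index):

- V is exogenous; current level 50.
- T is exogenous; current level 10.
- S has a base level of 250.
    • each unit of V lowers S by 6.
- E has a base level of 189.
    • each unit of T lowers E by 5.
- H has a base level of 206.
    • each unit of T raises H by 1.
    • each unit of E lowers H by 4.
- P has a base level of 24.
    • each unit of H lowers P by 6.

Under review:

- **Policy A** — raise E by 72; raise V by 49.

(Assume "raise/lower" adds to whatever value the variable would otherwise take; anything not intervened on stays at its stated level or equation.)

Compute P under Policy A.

Policy A (E + 72, V + 49):
  T = 10
  E = 189 − 5·10 (+72 from intervention) = 211
  H = 206 + 10 − 4·211 = -628
  P = 24 − 6·(-628) = 3792

3792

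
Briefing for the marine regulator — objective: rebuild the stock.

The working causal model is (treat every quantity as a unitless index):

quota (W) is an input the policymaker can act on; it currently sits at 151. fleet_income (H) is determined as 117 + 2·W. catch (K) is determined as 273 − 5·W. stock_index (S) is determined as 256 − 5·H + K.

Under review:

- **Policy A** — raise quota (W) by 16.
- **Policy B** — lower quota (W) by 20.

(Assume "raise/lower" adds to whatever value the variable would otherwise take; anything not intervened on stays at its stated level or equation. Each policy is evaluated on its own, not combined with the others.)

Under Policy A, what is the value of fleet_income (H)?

Policy A (W + 16):
  W = 151 + 16 = 167
  H = 117 + 2·167 = 451

451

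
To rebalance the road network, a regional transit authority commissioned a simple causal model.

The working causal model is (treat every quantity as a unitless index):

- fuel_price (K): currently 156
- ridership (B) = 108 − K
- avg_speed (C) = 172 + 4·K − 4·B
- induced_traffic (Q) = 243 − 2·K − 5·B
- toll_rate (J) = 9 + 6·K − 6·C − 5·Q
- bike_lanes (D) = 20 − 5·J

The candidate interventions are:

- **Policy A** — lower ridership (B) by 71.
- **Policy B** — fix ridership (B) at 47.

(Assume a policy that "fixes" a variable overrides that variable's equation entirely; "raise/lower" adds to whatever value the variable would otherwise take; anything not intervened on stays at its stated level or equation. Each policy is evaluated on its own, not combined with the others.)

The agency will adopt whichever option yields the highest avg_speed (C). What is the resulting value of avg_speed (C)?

Policy A (B − 71):
  K = 156
  B = 108 − 156 (−71 from intervention) = -119
  C = 172 + 4·156 − 4·(-119) = 1272
Policy B (B := 47):
  K = 156
  B = 47
  C = 172 + 4·156 − 4·47 = 608
Comparing — Policy A: C=1272, Policy B: C=608. Highest is 1272 (Policy A).

1272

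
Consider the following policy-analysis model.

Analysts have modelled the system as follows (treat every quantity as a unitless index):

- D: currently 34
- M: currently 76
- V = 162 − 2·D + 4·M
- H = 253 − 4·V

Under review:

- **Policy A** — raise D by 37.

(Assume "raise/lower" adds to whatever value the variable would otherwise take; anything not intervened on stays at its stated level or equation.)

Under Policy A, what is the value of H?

-1043

Policy A (D + 37):
  D = 34 + 37 = 71
  M = 76
  V = 162 − 2·71 + 4·76 = 324
  H = 253 − 4·324 = -1043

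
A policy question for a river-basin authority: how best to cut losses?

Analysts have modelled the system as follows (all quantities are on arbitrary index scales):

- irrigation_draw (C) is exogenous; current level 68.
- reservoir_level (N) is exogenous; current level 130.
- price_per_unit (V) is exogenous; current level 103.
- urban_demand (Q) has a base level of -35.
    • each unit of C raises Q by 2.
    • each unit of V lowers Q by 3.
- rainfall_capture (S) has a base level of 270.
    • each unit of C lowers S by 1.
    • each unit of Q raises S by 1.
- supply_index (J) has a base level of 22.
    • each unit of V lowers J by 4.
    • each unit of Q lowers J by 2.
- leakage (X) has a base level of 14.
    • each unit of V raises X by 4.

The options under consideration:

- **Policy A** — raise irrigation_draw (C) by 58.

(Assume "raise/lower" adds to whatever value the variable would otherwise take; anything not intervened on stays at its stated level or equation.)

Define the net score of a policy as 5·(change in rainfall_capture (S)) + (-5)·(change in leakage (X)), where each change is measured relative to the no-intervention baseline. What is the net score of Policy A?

290

Baseline:
  C = 68
  V = 103
  Q = -35 + 2·68 − 3·103 = -208
  S = 270 − 68 + (-208) = -6
  X = 14 + 4·103 = 426
Policy A (C + 58):
  C = 68 + 58 = 126
  V = 103
  Q = -35 + 2·126 − 3·103 = -92
  S = 270 − 126 + (-92) = 52
  X = 14 + 4·103 = 426
ΔS = 52 − (-6) = 58; ΔX = 426 − 426 = 0
Score = 5·58 + (-5)·0 = 290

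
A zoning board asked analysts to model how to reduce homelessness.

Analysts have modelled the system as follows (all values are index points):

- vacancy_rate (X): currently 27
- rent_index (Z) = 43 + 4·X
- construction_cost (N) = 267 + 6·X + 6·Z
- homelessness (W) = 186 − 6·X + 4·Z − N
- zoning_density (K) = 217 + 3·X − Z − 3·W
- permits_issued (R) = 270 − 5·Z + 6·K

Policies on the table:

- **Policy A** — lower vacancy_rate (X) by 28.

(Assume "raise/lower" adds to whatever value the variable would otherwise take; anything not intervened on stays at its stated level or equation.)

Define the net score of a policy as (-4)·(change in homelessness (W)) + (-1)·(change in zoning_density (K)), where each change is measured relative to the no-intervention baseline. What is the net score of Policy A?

Baseline:
  X = 27
  Z = 43 + 4·27 = 151
  N = 267 + 6·27 + 6·151 = 1335
  W = 186 − 6·27 + 4·151 − 1335 = -707
  K = 217 + 3·27 − 151 − 3·(-707) = 2268
Policy A (X − 28):
  X = 27 − 28 = -1
  Z = 43 + 4·(-1) = 39
  N = 267 + 6·(-1) + 6·39 = 495
  W = 186 − 6·(-1) + 4·39 − 495 = -147
  K = 217 + 3·(-1) − 39 − 3·(-147) = 616
ΔW = -147 − (-707) = 560; ΔK = 616 − 2268 = -1652
Score = (-4)·560 + (-1)·(-1652) = -588

-588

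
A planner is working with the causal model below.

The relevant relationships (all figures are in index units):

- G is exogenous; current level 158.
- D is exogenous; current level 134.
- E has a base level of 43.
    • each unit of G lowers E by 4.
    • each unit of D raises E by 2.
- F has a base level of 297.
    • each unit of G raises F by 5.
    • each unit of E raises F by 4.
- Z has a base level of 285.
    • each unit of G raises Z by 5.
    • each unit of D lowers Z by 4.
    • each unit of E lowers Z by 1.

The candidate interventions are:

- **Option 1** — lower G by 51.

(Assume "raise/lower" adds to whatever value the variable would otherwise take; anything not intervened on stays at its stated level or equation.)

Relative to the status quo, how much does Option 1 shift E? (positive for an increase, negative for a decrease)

204

Baseline:
  G = 158
  D = 134
  E = 43 − 4·158 + 2·134 = -321
Option 1 (G − 51):
  G = 158 − 51 = 107
  D = 134
  E = 43 − 4·107 + 2·134 = -117
Change in E: -117 − (-321) = 204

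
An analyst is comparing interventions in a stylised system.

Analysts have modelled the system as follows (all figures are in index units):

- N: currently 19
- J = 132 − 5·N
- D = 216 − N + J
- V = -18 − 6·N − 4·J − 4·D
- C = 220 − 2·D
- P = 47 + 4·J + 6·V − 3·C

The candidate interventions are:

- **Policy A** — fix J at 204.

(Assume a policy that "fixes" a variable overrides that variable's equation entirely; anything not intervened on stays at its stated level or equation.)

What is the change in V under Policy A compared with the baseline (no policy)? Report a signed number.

-1336

Baseline:
  N = 19
  J = 132 − 5·19 = 37
  D = 216 − 19 + 37 = 234
  V = -18 − 6·19 − 4·37 − 4·234 = -1216
Policy A (J := 204):
  N = 19
  J = 204
  D = 216 − 19 + 204 = 401
  V = -18 − 6·19 − 4·204 − 4·401 = -2552
Change in V: -2552 − (-1216) = -1336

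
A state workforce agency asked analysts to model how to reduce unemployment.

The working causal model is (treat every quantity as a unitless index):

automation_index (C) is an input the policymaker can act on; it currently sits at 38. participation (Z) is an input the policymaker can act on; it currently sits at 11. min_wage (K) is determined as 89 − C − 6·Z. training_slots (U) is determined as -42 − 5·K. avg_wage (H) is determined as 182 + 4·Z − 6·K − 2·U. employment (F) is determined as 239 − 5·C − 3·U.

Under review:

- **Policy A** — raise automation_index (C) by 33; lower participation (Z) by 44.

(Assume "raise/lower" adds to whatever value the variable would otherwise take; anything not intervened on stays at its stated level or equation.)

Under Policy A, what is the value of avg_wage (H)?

Policy A (C + 33, Z − 44):
  C = 38 + 33 = 71
  Z = 11 − 44 = -33
  K = 89 − 71 − 6·(-33) = 216
  U = -42 − 5·216 = -1122
  H = 182 + 4·(-33) − 6·216 − 2·(-1122) = 998

998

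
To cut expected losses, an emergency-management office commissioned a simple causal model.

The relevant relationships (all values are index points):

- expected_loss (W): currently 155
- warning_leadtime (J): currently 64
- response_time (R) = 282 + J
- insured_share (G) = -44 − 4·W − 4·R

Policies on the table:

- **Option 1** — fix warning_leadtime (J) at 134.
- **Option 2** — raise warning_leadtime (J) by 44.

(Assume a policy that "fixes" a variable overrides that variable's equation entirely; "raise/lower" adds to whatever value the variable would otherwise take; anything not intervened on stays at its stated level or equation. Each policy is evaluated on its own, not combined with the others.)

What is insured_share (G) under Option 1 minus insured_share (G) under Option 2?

Option 1 (J := 134):
  W = 155
  J = 134
  R = 282 + 134 = 416
  G = -44 − 4·155 − 4·416 = -2328
Option 2 (J + 44):
  W = 155
  J = 64 + 44 = 108
  R = 282 + 108 = 390
  G = -44 − 4·155 − 4·390 = -2224
G: -2328 − (-2224) = -104

-104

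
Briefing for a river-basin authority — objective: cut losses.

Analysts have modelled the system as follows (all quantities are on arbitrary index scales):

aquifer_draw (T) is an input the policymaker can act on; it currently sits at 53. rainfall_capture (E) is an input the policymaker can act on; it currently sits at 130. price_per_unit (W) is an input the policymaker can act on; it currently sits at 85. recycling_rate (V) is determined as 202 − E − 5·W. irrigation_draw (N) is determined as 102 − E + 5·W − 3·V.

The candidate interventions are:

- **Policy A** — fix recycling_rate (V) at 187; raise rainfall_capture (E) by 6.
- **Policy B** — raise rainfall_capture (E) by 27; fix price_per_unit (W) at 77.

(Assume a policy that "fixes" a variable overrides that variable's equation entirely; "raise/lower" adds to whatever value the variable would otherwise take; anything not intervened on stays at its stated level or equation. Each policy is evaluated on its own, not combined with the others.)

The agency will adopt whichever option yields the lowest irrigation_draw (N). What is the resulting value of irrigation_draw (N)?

Policy A (V := 187, E + 6):
  E = 130 + 6 = 136
  W = 85
  V = 187
  N = 102 − 136 + 5·85 − 3·187 = -170
Policy B (E + 27, W := 77):
  E = 130 + 27 = 157
  W = 77
  V = 202 − 157 − 5·77 = -340
  N = 102 − 157 + 5·77 − 3·(-340) = 1350
Comparing — Policy A: N=-170, Policy B: N=1350. Lowest is -170 (Policy A).

-170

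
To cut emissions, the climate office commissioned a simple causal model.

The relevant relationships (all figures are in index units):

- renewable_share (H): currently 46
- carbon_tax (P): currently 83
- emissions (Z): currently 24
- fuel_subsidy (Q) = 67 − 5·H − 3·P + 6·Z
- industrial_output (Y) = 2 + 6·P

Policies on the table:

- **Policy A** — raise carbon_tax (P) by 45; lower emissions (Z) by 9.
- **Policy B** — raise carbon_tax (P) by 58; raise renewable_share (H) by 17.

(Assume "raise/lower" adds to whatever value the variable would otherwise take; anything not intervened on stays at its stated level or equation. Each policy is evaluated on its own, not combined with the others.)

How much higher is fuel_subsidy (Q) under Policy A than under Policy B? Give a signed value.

70

Policy A (P + 45, Z − 9):
  H = 46
  P = 83 + 45 = 128
  Z = 24 − 9 = 15
  Q = 67 − 5·46 − 3·128 + 6·15 = -457
Policy B (P + 58, H + 17):
  H = 46 + 17 = 63
  P = 83 + 58 = 141
  Z = 24
  Q = 67 − 5·63 − 3·141 + 6·24 = -527
Q: -457 − (-527) = 70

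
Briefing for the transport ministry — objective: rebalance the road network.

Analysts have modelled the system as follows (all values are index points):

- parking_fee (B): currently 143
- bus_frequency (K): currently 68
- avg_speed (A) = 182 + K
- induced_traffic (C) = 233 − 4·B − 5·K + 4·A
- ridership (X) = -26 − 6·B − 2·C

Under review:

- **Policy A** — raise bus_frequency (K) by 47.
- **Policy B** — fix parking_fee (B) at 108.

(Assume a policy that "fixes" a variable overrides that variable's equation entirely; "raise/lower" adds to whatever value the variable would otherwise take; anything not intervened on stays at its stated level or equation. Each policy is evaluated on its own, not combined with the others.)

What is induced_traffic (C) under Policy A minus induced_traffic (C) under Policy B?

Policy A (K + 47):
  B = 143
  K = 68 + 47 = 115
  A = 182 + 115 = 297
  C = 233 − 4·143 − 5·115 + 4·297 = 274
Policy B (B := 108):
  B = 108
  K = 68
  A = 182 + 68 = 250
  C = 233 − 4·108 − 5·68 + 4·250 = 461
C: 274 − 461 = -187

-187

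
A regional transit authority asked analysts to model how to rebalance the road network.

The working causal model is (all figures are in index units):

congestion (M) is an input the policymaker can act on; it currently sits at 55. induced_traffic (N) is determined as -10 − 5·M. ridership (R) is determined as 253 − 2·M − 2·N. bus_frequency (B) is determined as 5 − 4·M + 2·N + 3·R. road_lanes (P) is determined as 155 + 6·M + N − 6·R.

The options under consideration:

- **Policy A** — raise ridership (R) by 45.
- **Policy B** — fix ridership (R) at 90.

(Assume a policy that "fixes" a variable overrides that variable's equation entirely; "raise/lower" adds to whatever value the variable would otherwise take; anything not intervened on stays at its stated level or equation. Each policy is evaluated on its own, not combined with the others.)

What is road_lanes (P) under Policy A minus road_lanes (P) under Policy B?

Policy A (R + 45):
  M = 55
  N = -10 − 5·55 = -285
  R = 253 − 2·55 − 2·(-285) (+45 from intervention) = 758
  P = 155 + 6·55 + (-285) − 6·758 = -4348
Policy B (R := 90):
  M = 55
  N = -10 − 5·55 = -285
  R = 90
  P = 155 + 6·55 + (-285) − 6·90 = -340
P: -4348 − (-340) = -4008

-4008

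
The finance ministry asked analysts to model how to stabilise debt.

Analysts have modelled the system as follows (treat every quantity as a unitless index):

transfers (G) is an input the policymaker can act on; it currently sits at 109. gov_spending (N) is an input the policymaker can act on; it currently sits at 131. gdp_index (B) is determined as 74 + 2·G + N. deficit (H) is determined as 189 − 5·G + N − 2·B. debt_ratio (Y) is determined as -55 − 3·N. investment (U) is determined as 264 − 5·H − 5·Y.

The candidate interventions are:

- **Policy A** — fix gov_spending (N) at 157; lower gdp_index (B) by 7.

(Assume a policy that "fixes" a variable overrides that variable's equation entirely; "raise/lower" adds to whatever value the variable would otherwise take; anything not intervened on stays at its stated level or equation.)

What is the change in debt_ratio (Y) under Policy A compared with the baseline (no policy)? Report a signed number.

Baseline:
  N = 131
  Y = -55 − 3·131 = -448
Policy A (N := 157, B − 7):
  N = 157
  Y = -55 − 3·157 = -526
Change in Y: -526 − (-448) = -78

-78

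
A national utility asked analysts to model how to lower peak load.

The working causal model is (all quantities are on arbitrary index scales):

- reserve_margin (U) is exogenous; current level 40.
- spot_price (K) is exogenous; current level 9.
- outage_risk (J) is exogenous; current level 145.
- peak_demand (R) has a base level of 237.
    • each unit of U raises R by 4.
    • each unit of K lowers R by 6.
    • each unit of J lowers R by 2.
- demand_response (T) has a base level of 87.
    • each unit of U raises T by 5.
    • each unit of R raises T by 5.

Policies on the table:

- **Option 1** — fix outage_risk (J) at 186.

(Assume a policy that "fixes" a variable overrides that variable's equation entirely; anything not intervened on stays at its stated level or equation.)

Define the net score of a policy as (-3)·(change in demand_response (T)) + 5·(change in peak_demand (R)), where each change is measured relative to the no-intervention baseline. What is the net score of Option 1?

Baseline:
  U = 40
  K = 9
  J = 145
  R = 237 + 4·40 − 6·9 − 2·145 = 53
  T = 87 + 5·40 + 5·53 = 552
Option 1 (J := 186):
  U = 40
  K = 9
  J = 186
  R = 237 + 4·40 − 6·9 − 2·186 = -29
  T = 87 + 5·40 + 5·(-29) = 142
ΔT = 142 − 552 = -410; ΔR = -29 − 53 = -82
Score = (-3)·(-410) + 5·(-82) = 820

820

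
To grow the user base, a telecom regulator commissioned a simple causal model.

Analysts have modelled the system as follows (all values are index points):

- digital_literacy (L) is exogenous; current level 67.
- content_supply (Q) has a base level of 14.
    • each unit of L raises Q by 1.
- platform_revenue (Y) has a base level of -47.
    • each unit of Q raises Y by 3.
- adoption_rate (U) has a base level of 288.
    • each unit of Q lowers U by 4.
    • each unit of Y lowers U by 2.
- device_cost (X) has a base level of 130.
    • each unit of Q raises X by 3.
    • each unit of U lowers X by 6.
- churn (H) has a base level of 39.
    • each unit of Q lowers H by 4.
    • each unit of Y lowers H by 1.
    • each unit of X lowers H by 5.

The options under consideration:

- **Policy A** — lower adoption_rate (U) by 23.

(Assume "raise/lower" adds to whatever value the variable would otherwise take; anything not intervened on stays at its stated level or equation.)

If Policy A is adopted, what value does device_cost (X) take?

Policy A (U − 23):
  L = 67
  Q = 14 + 67 = 81
  Y = -47 + 3·81 = 196
  U = 288 − 4·81 − 2·196 (−23 from intervention) = -451
  X = 130 + 3·81 − 6·(-451) = 3079

3079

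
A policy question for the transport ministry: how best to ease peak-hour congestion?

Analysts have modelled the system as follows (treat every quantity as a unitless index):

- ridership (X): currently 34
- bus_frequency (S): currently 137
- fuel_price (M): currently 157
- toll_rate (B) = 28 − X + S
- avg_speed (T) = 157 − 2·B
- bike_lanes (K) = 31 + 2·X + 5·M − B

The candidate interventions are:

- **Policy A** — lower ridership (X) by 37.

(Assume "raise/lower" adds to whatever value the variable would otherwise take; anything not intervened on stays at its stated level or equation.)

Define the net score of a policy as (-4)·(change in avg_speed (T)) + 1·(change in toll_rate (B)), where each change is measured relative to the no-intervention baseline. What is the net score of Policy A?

Baseline:
  X = 34
  S = 137
  B = 28 − 34 + 137 = 131
  T = 157 − 2·131 = -105
Policy A (X − 37):
  X = 34 − 37 = -3
  S = 137
  B = 28 − (-3) + 137 = 168
  T = 157 − 2·168 = -179
ΔT = -179 − (-105) = -74; ΔB = 168 − 131 = 37
Score = (-4)·(-74) + 1·37 = 333

333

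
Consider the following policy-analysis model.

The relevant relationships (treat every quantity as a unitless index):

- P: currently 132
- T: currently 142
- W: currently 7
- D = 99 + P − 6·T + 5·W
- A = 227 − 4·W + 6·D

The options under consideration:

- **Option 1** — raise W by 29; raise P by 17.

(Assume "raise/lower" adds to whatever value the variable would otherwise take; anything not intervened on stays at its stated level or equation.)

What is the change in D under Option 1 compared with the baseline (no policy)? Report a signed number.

162

Baseline:
  P = 132
  T = 142
  W = 7
  D = 99 + 132 − 6·142 + 5·7 = -586
Option 1 (W + 29, P + 17):
  P = 132 + 17 = 149
  T = 142
  W = 7 + 29 = 36
  D = 99 + 149 − 6·142 + 5·36 = -424
Change in D: -424 − (-586) = 162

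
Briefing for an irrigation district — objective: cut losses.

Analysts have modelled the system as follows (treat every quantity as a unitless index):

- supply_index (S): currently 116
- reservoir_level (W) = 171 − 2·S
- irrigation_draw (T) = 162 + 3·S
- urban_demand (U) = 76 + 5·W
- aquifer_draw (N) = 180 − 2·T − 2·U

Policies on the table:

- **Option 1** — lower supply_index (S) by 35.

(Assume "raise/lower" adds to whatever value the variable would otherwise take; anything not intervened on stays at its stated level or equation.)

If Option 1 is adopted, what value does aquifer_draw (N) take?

-872

Option 1 (S − 35):
  S = 116 − 35 = 81
  W = 171 − 2·81 = 9
  T = 162 + 3·81 = 405
  U = 76 + 5·9 = 121
  N = 180 − 2·405 − 2·121 = -872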